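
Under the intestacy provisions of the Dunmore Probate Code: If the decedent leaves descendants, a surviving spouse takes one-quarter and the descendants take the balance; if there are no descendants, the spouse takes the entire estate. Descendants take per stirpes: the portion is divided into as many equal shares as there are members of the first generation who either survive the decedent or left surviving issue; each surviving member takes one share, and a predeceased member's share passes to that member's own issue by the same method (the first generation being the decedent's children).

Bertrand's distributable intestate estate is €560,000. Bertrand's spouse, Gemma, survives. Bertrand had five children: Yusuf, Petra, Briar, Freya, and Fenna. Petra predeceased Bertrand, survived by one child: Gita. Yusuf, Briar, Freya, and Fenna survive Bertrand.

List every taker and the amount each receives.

Gemma: €140,000; Yusuf: €84,000; Gita: €84,000; Briar: €84,000; Freya: €84,000; Fenna: €84,000

Gemma takes one-quarter of €560,000 = €140,000. The remaining €420,000 passes to the descendants.
The descendants' portion (€420,000) is divided into 5 shares of €84,000: Yusuf, Briar, Freya, and Fenna each take €84,000; Petra's €84,000 share passes to Petra's issue.
Petra's share (€84,000) passes entirely to Gita.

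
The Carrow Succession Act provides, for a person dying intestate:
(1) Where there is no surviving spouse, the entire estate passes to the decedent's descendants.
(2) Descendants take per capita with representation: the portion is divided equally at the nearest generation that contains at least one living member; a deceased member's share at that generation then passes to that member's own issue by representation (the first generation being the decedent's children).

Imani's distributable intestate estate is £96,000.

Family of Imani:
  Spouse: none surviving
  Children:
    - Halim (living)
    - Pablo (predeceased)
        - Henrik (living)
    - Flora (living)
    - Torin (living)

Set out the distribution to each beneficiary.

The entire £96,000 passes to the descendants.
That amount (£96,000) is divided into 4 shares of £24,000: Halim, Flora, and Torin each take £24,000; Pablo's £24,000 share passes to Pablo's issue.
Pablo's share (£24,000) passes entirely to Henrik.

Halim: £24,000; Henrik: £24,000; Flora: £24,000; Torin: £24,000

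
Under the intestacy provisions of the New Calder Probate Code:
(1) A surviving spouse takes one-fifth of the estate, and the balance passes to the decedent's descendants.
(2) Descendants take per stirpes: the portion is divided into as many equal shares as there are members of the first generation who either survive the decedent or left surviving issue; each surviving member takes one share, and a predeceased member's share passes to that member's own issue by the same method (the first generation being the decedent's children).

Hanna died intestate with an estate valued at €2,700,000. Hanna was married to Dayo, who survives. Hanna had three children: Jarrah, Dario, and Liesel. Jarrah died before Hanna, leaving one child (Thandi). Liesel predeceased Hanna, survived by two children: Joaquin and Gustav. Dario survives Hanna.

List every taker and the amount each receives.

Dayo takes one-fifth of €2,700,000 = €540,000. The remaining €2,160,000 passes to the descendants.
The descendants' portion (€2,160,000) is divided into 3 shares of €720,000: Dario takes €720,000; Jarrah's €720,000 share passes to Jarrah's issue; Liesel's €720,000 share passes to Liesel's issue.
Jarrah's share (€720,000) passes entirely to Thandi.
Liesel's share (€720,000) is divided into 2 shares of €360,000: Joaquin and Gustav each take €360,000.

Dayo: €540,000; Thandi: €720,000; Dario: €720,000; Joaquin: €360,000; Gustav: €360,000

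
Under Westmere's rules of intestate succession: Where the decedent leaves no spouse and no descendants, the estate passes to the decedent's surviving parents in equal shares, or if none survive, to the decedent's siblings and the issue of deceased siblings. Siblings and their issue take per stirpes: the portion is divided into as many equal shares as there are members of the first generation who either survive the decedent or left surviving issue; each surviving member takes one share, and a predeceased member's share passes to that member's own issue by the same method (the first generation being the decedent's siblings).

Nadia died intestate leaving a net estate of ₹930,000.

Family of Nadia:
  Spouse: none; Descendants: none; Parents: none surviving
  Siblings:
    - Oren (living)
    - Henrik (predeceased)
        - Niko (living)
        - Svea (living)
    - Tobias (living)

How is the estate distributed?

The entire ₹930,000 passes to the siblings and their issue.
That amount (₹930,000) is divided into 3 shares of ₹310,000: Oren and Tobias each take ₹310,000; Henrik's ₹310,000 share passes to Henrik's issue.
Henrik's share (₹310,000) is divided into 2 shares of ₹155,000: Niko and Svea each take ₹155,000.

Oren: ₹310,000; Niko: ₹155,000; Svea: ₹155,000; Tobias: ₹310,000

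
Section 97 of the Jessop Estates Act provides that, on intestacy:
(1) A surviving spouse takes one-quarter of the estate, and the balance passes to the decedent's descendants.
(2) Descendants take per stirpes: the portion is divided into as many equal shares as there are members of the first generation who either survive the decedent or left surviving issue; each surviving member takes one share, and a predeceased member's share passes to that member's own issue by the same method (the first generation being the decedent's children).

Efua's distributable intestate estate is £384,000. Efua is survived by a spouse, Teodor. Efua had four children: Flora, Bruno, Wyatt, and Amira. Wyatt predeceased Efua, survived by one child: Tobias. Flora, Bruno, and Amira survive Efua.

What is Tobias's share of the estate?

Teodor takes one-quarter of £384,000 = £96,000. The remaining £288,000 passes to the descendants.
The descendants' portion (£288,000) is divided into 4 shares of £72,000: Flora, Bruno, and Amira each take £72,000; Wyatt's £72,000 share passes to Wyatt's issue.
Wyatt's share (£72,000) passes entirely to Tobias.

Tobias receives £72,000.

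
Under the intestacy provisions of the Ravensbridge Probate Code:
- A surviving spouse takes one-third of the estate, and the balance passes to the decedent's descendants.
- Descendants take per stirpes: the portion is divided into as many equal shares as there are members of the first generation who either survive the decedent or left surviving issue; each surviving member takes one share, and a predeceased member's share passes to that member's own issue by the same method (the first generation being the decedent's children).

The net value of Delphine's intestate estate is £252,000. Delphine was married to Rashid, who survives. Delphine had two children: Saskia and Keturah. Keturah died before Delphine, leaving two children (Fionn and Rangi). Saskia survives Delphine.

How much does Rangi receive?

Rashid takes one-third of £252,000 = £84,000. The remaining £168,000 passes to the descendants.
The descendants' portion (£168,000) is divided into 2 shares of £84,000: Saskia takes £84,000; Keturah's £84,000 share passes to Keturah's issue.
Keturah's share (£84,000) is divided into 2 shares of £42,000: Fionn and Rangi each take £42,000.

Rangi receives £42,000.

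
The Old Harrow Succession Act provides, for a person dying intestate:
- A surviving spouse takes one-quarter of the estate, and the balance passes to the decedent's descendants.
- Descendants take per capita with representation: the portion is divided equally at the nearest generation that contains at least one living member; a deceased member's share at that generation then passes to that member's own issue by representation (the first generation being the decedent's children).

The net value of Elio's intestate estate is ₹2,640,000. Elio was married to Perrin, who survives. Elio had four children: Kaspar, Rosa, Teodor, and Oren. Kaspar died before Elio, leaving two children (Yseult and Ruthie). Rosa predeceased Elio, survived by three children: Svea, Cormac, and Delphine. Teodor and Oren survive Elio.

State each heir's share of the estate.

Perrin takes one-quarter of ₹2,640,000 = ₹660,000. The remaining ₹1,980,000 passes to the descendants.
The descendants' portion (₹1,980,000) is divided into 4 shares of ₹495,000: Teodor and Oren each take ₹495,000; Kaspar's ₹495,000 share passes to Kaspar's issue; Rosa's ₹495,000 share passes to Rosa's issue.
Kaspar's share (₹495,000) is divided into 2 shares of ₹247,500: Yseult and Ruthie each take ₹247,500.
Rosa's share (₹495,000) is divided into 3 shares of ₹165,000: Svea, Cormac, and Delphine each take ₹165,000.

Perrin: ₹660,000; Yseult: ₹247,500; Ruthie: ₹247,500; Svea: ₹165,000; Cormac: ₹165,000; Delphine: ₹165,000; Teodor: ₹495,000; Oren: ₹495,000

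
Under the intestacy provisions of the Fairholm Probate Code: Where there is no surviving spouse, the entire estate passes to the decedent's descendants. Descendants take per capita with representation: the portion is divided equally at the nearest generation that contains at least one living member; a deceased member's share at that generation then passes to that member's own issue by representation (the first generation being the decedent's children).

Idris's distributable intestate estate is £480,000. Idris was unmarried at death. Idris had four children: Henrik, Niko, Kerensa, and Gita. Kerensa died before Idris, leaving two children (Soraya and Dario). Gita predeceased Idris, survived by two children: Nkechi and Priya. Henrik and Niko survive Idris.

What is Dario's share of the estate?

Dario receives £60,000.

The entire £480,000 passes to the descendants.
That amount (£480,000) is divided into 4 shares of £120,000: Henrik and Niko each take £120,000; Kerensa's £120,000 share passes to Kerensa's issue; Gita's £120,000 share passes to Gita's issue.
Kerensa's share (£120,000) is divided into 2 shares of £60,000: Soraya and Dario each take £60,000.
Gita's share (£120,000) is divided into 2 shares of £60,000: Nkechi and Priya each take £60,000.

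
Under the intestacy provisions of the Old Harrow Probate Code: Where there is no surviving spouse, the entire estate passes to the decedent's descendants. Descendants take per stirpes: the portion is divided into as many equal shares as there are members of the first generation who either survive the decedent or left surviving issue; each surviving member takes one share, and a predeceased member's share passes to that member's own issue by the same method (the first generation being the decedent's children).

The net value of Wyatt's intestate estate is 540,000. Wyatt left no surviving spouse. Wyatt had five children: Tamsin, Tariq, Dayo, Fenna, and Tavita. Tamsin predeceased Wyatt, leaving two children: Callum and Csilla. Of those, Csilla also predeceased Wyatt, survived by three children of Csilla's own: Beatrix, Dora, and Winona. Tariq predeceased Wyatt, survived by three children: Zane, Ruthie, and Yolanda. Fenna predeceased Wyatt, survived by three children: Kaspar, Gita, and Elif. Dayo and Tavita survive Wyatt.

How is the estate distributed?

The entire 540,000 passes to the descendants.
That amount (540,000) is divided into 5 shares of 108,000: Dayo and Tavita each take 108,000; Tamsin's 108,000 share passes to Tamsin's issue; Tariq's 108,000 share passes to Tariq's issue; Fenna's 108,000 share passes to Fenna's issue.
Tamsin's share (108,000) is divided into 2 shares of 54,000: Callum takes 54,000; Csilla's 54,000 share passes to Csilla's issue.
Csilla's share (54,000) is divided into 3 shares of 18,000: Beatrix, Dora, and Winona each take 18,000.
Tariq's share (108,000) is divided into 3 shares of 36,000: Zane, Ruthie, and Yolanda each take 36,000.
Fenna's share (108,000) is divided into 3 shares of 36,000: Kaspar, Gita, and Elif each take 36,000.

Callum: 54,000; Beatrix: 18,000; Dora: 18,000; Winona: 18,000; Zane: 36,000; Ruthie: 36,000; Yolanda: 36,000; Dayo: 108,000; Kaspar: 36,000; Gita: 36,000; Elif: 36,000; Tavita: 108,000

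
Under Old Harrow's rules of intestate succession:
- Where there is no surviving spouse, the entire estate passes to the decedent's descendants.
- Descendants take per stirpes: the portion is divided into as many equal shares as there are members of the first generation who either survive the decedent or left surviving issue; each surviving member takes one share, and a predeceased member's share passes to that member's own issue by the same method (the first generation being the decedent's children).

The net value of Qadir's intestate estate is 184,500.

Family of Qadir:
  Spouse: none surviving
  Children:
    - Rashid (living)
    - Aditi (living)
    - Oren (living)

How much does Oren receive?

The entire 184,500 passes to the descendants.
That amount (184,500) is divided into 3 shares of 61,500: Rashid, Aditi, and Oren each take 61,500.

Oren receives 61,500.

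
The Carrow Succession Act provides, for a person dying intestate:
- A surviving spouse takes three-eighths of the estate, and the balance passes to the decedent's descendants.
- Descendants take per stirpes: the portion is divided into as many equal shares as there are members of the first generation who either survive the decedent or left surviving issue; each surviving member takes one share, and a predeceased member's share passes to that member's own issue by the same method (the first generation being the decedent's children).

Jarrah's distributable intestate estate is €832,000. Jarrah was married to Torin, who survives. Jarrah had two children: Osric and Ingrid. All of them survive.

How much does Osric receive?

Torin takes three-eighths of €832,000 = €312,000. The remaining €520,000 passes to the descendants.
The descendants' portion (€520,000) is divided into 2 shares of €260,000: Osric and Ingrid each take €260,000.

Osric receives €260,000.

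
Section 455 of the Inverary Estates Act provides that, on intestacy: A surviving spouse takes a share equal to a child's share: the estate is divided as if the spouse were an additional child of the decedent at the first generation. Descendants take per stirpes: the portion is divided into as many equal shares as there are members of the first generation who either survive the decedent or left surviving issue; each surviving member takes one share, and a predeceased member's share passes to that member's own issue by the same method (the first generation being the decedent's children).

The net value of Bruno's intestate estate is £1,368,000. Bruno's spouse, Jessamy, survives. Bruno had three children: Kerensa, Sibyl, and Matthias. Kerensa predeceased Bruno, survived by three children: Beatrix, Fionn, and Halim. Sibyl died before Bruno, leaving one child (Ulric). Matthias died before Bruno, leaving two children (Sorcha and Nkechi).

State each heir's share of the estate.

The spouse counts as an additional share at the children's level, so there are 4 primary shares of £342,000. Jessamy takes one such share (£342,000).
The children's combined portion (£1,026,000) is divided into 3 shares of £342,000: Kerensa's £342,000 share passes to Kerensa's issue; Sibyl's £342,000 share passes to Sibyl's issue; Matthias's £342,000 share passes to Matthias's issue.
Kerensa's share (£342,000) is divided into 3 shares of £114,000: Beatrix, Fionn, and Halim each take £114,000.
Sibyl's share (£342,000) passes entirely to Ulric.
Matthias's share (£342,000) is divided into 2 shares of £171,000: Sorcha and Nkechi each take £171,000.

Jessamy: £342,000; Beatrix: £114,000; Fionn: £114,000; Halim: £114,000; Ulric: £342,000; Sorcha: £171,000; Nkechi: £171,000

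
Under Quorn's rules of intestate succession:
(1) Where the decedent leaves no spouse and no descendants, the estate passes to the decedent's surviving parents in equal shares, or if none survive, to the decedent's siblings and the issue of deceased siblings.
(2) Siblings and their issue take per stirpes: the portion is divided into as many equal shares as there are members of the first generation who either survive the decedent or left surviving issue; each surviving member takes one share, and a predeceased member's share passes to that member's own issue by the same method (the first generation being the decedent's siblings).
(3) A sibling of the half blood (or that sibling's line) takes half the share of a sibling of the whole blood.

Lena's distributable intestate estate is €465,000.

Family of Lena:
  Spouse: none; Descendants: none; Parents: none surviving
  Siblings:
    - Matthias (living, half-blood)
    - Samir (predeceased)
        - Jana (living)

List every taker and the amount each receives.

Matthias: €155,000; Jana: €310,000

The entire €465,000 passes to the siblings and their issue.
Counting each half-blood sibling's line as half a unit, there are 3/2 units in €465,000, so one unit is €310,000. Whole-blood lines (Samir) take €310,000 each; half-blood lines (Matthias) take €155,000 each.
Samir's share (€310,000) passes entirely to Jana.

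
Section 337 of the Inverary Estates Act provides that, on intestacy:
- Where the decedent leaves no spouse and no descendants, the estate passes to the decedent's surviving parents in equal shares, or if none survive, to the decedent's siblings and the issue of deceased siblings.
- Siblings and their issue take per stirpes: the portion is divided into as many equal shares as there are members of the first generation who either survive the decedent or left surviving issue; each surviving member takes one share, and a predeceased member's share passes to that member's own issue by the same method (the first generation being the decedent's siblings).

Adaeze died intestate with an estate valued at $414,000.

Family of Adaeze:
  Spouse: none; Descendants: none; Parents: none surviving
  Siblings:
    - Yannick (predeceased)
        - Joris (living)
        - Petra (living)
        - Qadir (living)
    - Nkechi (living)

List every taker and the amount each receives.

The entire $414,000 passes to the siblings and their issue.
That amount ($414,000) is divided into 2 shares of $207,000: Nkechi takes $207,000; Yannick's $207,000 share passes to Yannick's issue.
Yannick's share ($207,000) is divided into 3 shares of $69,000: Joris, Petra, and Qadir each take $69,000.

Joris: $69,000; Petra: $69,000; Qadir: $69,000; Nkechi: $207,000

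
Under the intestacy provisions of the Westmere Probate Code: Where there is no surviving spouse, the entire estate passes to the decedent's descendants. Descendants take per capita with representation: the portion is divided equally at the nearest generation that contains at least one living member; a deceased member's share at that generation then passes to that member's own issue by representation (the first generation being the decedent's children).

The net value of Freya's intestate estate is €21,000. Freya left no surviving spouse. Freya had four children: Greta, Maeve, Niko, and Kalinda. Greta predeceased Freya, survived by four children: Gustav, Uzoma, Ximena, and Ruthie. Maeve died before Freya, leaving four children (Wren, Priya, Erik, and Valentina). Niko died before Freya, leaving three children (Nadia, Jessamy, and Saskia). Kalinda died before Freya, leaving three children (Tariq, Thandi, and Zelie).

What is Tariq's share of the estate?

The entire €21,000 passes to the descendants.
No child survives, so the initial division is made at the grandchildren's generation.
That amount (€21,000) is divided into 14 shares of €1,500: Gustav, Uzoma, Ximena, Ruthie, Wren, Priya, Erik, Valentina, Nadia, Jessamy, Saskia, Tariq, Thandi, and Zelie each take €1,500.

Tariq receives €1,500.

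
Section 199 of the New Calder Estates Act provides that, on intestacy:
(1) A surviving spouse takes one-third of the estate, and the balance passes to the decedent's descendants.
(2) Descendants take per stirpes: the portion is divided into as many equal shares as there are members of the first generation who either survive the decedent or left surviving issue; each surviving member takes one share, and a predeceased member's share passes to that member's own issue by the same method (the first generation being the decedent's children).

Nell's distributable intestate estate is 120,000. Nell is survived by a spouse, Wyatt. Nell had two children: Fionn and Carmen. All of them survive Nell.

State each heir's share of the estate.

Wyatt: 40,000; Fionn: 40,000; Carmen: 40,000

Wyatt takes one-third of 120,000 = 40,000. The remaining 80,000 passes to the descendants.
The descendants' portion (80,000) is divided into 2 shares of 40,000: Fionn and Carmen each take 40,000.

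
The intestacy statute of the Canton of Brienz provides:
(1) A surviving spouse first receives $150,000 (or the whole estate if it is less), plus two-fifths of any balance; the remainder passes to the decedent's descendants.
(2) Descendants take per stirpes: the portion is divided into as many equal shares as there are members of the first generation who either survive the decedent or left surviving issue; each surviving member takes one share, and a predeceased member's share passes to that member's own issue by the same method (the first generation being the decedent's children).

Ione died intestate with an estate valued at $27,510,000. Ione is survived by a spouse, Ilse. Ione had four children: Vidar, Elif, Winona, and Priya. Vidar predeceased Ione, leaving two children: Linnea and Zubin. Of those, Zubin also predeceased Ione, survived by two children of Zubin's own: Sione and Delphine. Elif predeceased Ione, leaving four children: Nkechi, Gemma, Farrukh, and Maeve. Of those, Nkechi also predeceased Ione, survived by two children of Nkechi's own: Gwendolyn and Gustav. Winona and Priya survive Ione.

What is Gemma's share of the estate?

Ilse first takes $150,000, leaving a balance of $27,360,000. Ilse then takes two-fifths of the balance ($10,944,000), for a total of $11,094,000. The remaining $16,416,000 passes to the descendants.
The descendants' portion ($16,416,000) is divided into 4 shares of $4,104,000: Winona and Priya each take $4,104,000; Vidar's $4,104,000 share passes to Vidar's issue; Elif's $4,104,000 share passes to Elif's issue.
Vidar's share ($4,104,000) is divided into 2 shares of $2,052,000: Linnea takes $2,052,000; Zubin's $2,052,000 share passes to Zubin's issue.
Zubin's share ($2,052,000) is divided into 2 shares of $1,026,000: Sione and Delphine each take $1,026,000.
Elif's share ($4,104,000) is divided into 4 shares of $1,026,000: Gemma, Farrukh, and Maeve each take $1,026,000; Nkechi's $1,026,000 share passes to Nkechi's issue.
Nkechi's share ($1,026,000) is divided into 2 shares of $513,000: Gwendolyn and Gustav each take $513,000.

Gemma receives $1,026,000.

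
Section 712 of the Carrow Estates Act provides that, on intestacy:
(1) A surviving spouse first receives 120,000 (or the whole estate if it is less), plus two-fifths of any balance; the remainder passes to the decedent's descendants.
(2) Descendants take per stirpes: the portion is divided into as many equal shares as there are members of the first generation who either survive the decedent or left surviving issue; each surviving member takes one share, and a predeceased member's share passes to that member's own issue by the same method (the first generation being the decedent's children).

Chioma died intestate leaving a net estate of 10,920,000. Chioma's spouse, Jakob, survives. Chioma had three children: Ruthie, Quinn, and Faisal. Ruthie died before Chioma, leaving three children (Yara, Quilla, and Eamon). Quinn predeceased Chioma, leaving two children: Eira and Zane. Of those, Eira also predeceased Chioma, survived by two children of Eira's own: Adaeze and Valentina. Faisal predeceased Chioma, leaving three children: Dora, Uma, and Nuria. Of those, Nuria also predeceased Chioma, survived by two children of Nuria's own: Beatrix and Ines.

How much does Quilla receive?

Quilla receives 720,000.

Jakob first takes 120,000, leaving a balance of 10,800,000. Jakob then takes two-fifths of the balance (4,320,000), for a total of 4,440,000. The remaining 6,480,000 passes to the descendants.
The descendants' portion (6,480,000) is divided into 3 shares of 2,160,000: Ruthie's 2,160,000 share passes to Ruthie's issue; Quinn's 2,160,000 share passes to Quinn's issue; Faisal's 2,160,000 share passes to Faisal's issue.
Ruthie's share (2,160,000) is divided into 3 shares of 720,000: Yara, Quilla, and Eamon each take 720,000.
Quinn's share (2,160,000) is divided into 2 shares of 1,080,000: Zane takes 1,080,000; Eira's 1,080,000 share passes to Eira's issue.
Eira's share (1,080,000) is divided into 2 shares of 540,000: Adaeze and Valentina each take 540,000.
Faisal's share (2,160,000) is divided into 3 shares of 720,000: Dora and Uma each take 720,000; Nuria's 720,000 share passes to Nuria's issue.
Nuria's share (720,000) is divided into 2 shares of 360,000: Beatrix and Ines each take 360,000.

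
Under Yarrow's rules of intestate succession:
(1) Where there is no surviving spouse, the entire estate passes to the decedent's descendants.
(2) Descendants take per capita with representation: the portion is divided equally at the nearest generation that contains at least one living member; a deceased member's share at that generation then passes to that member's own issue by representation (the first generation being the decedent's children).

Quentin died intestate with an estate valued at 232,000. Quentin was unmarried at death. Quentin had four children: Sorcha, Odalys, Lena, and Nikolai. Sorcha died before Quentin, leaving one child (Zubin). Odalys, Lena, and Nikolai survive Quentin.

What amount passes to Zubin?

The entire 232,000 passes to the descendants.
That amount (232,000) is divided into 4 shares of 58,000: Odalys, Lena, and Nikolai each take 58,000; Sorcha's 58,000 share passes to Sorcha's issue.
Sorcha's share (58,000) passes entirely to Zubin.

Zubin receives 58,000.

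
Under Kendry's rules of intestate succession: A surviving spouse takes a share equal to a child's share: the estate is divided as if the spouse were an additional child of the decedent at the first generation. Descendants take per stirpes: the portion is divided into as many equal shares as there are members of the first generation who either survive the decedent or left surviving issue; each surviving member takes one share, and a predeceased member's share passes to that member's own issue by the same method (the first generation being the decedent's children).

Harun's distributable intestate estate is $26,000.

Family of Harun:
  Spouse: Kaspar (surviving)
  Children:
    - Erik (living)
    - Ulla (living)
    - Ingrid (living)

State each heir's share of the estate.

The spouse counts as an additional share at the children's level, so there are 4 primary shares of $6,500. Kaspar takes one such share ($6,500).
The children's combined portion ($19,500) is divided into 3 shares of $6,500: Erik, Ulla, and Ingrid each take $6,500.

Kaspar: $6,500; Erik: $6,500; Ulla: $6,500; Ingrid: $6,500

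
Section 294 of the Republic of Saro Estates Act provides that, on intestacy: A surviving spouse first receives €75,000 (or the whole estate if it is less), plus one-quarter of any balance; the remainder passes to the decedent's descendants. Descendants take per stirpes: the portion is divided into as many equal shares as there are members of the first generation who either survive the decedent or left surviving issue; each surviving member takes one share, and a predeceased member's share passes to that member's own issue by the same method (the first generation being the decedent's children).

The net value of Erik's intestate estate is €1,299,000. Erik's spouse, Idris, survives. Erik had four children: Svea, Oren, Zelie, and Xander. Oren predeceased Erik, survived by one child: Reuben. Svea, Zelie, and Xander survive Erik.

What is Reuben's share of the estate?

Reuben receives €229,500.

Idris first takes €75,000, leaving a balance of €1,224,000. Idris then takes one-quarter of the balance (€306,000), for a total of €381,000. The remaining €918,000 passes to the descendants.
The descendants' portion (€918,000) is divided into 4 shares of €229,500: Svea, Zelie, and Xander each take €229,500; Oren's €229,500 share passes to Oren's issue.
Oren's share (€229,500) passes entirely to Reuben.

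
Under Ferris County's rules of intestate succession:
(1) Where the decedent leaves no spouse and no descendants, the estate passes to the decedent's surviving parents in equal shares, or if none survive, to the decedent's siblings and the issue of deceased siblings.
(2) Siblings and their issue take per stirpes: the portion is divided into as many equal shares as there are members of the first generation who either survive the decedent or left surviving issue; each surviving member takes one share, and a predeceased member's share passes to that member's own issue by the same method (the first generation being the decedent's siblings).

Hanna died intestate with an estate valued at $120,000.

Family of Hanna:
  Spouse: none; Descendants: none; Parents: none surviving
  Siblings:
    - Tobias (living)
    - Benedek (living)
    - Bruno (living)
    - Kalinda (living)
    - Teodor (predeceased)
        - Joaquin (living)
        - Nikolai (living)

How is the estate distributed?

The entire $120,000 passes to the siblings and their issue.
That amount ($120,000) is divided into 5 shares of $24,000: Tobias, Benedek, Bruno, and Kalinda each take $24,000; Teodor's $24,000 share passes to Teodor's issue.
Teodor's share ($24,000) is divided into 2 shares of $12,000: Joaquin and Nikolai each take $12,000.

Tobias: $24,000; Benedek: $24,000; Bruno: $24,000; Kalinda: $24,000; Joaquin: $12,000; Nikolai: $12,000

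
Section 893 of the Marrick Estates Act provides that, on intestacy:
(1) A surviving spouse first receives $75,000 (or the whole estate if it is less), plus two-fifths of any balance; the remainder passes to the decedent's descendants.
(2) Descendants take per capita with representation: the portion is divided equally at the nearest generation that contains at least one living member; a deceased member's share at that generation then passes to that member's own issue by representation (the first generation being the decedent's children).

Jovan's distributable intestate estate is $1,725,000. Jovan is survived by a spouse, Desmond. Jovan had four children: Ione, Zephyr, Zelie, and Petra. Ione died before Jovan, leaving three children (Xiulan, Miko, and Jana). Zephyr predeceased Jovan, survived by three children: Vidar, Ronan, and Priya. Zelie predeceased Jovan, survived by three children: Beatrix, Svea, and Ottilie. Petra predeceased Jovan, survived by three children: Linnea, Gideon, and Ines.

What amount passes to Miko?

Miko receives $82,500.

Desmond first takes $75,000, leaving a balance of $1,650,000. Desmond then takes two-fifths of the balance ($660,000), for a total of $735,000. The remaining $990,000 passes to the descendants.
No child survives, so the initial division is made at the grandchildren's generation.
The descendants' portion ($990,000) is divided into 12 shares of $82,500: Xiulan, Miko, Jana, Vidar, Ronan, Priya, Beatrix, Svea, Ottilie, Linnea, Gideon, and Ines each take $82,500.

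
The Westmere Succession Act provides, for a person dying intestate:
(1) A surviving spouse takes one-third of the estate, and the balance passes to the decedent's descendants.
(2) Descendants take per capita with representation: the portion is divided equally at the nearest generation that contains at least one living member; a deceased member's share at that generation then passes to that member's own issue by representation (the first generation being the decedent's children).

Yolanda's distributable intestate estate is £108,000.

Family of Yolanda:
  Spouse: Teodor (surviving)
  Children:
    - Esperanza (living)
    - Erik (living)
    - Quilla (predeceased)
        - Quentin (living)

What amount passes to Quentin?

Teodor takes one-third of £108,000 = £36,000. The remaining £72,000 passes to the descendants.
The descendants' portion (£72,000) is divided into 3 shares of £24,000: Esperanza and Erik each take £24,000; Quilla's £24,000 share passes to Quilla's issue.
Quilla's share (£24,000) passes entirely to Quentin.

Quentin receives £24,000.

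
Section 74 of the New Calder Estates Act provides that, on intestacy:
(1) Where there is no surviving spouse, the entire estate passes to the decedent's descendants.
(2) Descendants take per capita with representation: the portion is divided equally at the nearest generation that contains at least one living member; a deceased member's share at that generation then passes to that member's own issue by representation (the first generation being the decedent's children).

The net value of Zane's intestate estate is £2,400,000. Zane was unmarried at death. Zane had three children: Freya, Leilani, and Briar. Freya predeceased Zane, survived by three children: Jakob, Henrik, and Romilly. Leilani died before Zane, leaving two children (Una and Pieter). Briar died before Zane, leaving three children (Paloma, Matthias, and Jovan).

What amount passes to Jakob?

The entire £2,400,000 passes to the descendants.
No child survives, so the initial division is made at the grandchildren's generation.
That amount (£2,400,000) is divided into 8 shares of £300,000: Jakob, Henrik, Romilly, Una, Pieter, Paloma, Matthias, and Jovan each take £300,000.

Jakob receives £300,000.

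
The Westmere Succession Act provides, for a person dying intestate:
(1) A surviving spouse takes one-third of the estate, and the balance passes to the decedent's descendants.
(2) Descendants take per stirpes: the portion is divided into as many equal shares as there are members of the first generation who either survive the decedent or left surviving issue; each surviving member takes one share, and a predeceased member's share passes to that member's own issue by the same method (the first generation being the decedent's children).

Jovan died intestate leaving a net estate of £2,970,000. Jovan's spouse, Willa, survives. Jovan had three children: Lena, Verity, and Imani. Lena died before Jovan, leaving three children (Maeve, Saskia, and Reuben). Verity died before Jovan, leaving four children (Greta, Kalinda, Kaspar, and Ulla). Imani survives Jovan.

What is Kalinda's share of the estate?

Kalinda receives £165,000.

Willa takes one-third of £2,970,000 = £990,000. The remaining £1,980,000 passes to the descendants.
The descendants' portion (£1,980,000) is divided into 3 shares of £660,000: Imani takes £660,000; Lena's £660,000 share passes to Lena's issue; Verity's £660,000 share passes to Verity's issue.
Lena's share (£660,000) is divided into 3 shares of £220,000: Maeve, Saskia, and Reuben each take £220,000.
Verity's share (£660,000) is divided into 4 shares of £165,000: Greta, Kalinda, Kaspar, and Ulla each take £165,000.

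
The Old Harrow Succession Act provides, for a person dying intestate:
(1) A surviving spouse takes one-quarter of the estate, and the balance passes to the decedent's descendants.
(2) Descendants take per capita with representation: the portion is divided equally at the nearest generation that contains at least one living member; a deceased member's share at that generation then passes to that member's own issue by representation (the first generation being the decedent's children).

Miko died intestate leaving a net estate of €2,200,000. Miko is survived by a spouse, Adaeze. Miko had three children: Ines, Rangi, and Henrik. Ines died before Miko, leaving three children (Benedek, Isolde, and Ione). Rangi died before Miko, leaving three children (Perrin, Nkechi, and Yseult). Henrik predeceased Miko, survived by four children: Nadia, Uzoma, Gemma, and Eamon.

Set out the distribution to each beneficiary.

Adaeze: €550,000; Benedek: €165,000; Isolde: €165,000; Ione: €165,000; Perrin: €165,000; Nkechi: €165,000; Yseult: €165,000; Nadia: €165,000; Uzoma: €165,000; Gemma: €165,000; Eamon: €165,000

Adaeze takes one-quarter of €2,200,000 = €550,000. The remaining €1,650,000 passes to the descendants.
No child survives, so the initial division is made at the grandchildren's generation.
The descendants' portion (€1,650,000) is divided into 10 shares of €165,000: Benedek, Isolde, Ione, Perrin, Nkechi, Yseult, Nadia, Uzoma, Gemma, and Eamon each take €165,000.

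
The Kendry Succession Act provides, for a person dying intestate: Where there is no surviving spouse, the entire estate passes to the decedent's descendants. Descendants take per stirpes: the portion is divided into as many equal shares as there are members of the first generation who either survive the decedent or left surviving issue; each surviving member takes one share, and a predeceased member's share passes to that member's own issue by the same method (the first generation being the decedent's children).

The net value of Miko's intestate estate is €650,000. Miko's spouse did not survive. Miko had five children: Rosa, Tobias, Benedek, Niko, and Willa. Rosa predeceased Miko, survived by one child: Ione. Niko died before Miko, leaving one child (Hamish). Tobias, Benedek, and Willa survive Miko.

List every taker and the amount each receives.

Ione: €130,000; Tobias: €130,000; Benedek: €130,000; Hamish: €130,000; Willa: €130,000

The entire €650,000 passes to the descendants.
That amount (€650,000) is divided into 5 shares of €130,000: Tobias, Benedek, and Willa each take €130,000; Rosa's €130,000 share passes to Rosa's issue; Niko's €130,000 share passes to Niko's issue.
Rosa's share (€130,000) passes entirely to Ione.
Niko's share (€130,000) passes entirely to Hamish.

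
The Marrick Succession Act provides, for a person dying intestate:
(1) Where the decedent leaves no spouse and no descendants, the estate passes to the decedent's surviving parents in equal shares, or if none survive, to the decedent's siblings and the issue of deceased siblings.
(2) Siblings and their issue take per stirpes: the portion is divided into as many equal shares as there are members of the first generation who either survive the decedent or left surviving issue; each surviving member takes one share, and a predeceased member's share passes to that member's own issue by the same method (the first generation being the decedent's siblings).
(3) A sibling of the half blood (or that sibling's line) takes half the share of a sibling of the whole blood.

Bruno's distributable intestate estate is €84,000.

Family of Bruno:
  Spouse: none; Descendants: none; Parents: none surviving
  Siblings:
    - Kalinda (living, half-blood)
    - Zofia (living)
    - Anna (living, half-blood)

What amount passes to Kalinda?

Kalinda receives €21,000.

The entire €84,000 passes to the siblings and their issue.
Counting each half-blood sibling's line as half a unit, there are 2 units in €84,000, so one unit is €42,000. Whole-blood lines (Zofia) take €42,000 each; half-blood lines (Kalinda and Anna) take €21,000 each.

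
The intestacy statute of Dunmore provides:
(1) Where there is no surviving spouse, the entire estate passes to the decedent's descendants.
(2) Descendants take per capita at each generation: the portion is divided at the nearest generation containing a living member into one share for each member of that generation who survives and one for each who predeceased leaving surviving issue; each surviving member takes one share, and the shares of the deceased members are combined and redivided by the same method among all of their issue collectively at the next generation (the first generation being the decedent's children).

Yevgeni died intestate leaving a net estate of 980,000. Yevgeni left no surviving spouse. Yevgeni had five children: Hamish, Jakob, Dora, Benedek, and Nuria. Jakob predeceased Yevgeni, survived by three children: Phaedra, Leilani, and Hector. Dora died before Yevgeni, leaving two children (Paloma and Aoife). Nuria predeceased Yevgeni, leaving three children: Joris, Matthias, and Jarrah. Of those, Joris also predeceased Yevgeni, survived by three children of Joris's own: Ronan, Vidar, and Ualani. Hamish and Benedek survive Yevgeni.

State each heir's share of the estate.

Hamish: 196,000; Phaedra: 73,500; Leilani: 73,500; Hector: 73,500; Paloma: 73,500; Aoife: 73,500; Benedek: 196,000; Ronan: 24,500; Vidar: 24,500; Ualani: 24,500; Matthias: 73,500; Jarrah: 73,500

The entire 980,000 passes to the descendants.
That amount (980,000) is divided at the children's generation into 5 shares of 196,000. Hamish and Benedek each take 196,000. The 3 shares of the deceased (Jakob, Dora, and Nuria) are combined into a pool of 588,000.
That pool (588,000) is divided at the grandchildren's generation into 8 shares of 73,500. Phaedra, Leilani, Hector, Paloma, Aoife, Matthias, and Jarrah each take 73,500. The remaining share for the deceased Joris (73,500) is carried to the next generation.
That pool (73,500) is divided at the great-grandchildren's generation equally among Ronan, Vidar, and Ualani: 24,500 each.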